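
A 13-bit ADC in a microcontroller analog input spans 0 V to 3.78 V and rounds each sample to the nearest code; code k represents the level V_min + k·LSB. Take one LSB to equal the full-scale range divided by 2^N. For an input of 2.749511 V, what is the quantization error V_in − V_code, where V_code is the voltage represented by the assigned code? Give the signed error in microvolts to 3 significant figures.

Full-scale range = 3.78 V. LSB = 3.78 V / 2^13 ≈ 461.4 µV.
Position in LSBs: (2.749511 − (0)) × 8192/3.78 = 5958.7286; rounding gives k = 5959.
Reconstructed level: 0 + 5959 × 3.78/8192 V = 2.749636230 V.
V_in − V_code = 2.749511 − (2.749636230) = −125 µV.

−125 µV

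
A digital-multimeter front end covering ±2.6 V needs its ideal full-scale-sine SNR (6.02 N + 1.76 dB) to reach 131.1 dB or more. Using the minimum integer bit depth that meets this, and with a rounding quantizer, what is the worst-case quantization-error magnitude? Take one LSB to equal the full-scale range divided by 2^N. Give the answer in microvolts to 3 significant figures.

0.620 µV

The full-scale span is 2.6 − (-2.6) = 5.2 V.
Required N = ⌈(131.1 − 1.76)/6.02⌉ = ⌈21.485⌉ = 22.
Step size = 5.2/4194304 V = 1.2398 µV.
Max error for round-to-nearest is LSB/2 = 0.620 µV.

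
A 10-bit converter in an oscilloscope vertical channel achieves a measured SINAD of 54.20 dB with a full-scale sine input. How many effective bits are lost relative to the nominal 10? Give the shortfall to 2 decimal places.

N_eff = (54.20 − 1.76)/6.02 = 8.7110 bits.
Lost resolution: 10 − 8.7110 = 1.2890 bits.

1.29 bits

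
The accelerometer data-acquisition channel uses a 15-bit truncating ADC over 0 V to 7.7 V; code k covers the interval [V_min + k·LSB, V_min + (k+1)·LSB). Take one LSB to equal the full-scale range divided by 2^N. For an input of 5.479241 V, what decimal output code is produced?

V_FS = 7.7 V. LSB = 7.7 V / 2^15 ≈ 235.0 µV.
code = ⌊(V_in − V_min)/LSB⌋ = ⌊(V_in − V_min) × 2^15 / range⌋
     = ⌊(5.479241 − (0)) × 32768 / 7.7⌋ = ⌊5.479241 × 32768/7.7⌋
     = ⌊23317.373⌋ = 23317.

23317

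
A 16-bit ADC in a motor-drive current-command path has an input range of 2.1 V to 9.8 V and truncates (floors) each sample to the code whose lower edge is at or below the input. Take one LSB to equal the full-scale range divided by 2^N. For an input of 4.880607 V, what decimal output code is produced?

23666

The full-scale span is 9.8 − (2.1) = 7.7 V. LSB = 7.7 V / 2^16 ≈ 117.5 µV.
V_in − V_min = 4.880607 − (2.1) = 2.780607 V.
Divide by LSB: 2.780607 × 65536/7.7 = 23666.2156.
Truncating gives code 23666.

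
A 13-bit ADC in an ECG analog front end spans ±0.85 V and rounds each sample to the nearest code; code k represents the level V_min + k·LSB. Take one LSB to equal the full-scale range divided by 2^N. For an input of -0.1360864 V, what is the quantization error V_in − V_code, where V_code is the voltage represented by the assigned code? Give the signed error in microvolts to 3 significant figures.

+46.4 µV

Full-scale range = 0.85 V − (-0.85 V) = 1.7 V. LSB = 1.7 V / 2^13 ≈ 207.5 µV.
(-0.1360864 − (-0.85)) / LSB = 0.7139136 × 8192/1.7 = 3440.2237. Nearest integer: k = 3440.
V_code = V_min + k × range/2^13 = -0.85 + 3440 × 1.7/8192 = -0.1361328125 V.
e = -0.1360864 − (-0.1361328125) = +46.4 µV.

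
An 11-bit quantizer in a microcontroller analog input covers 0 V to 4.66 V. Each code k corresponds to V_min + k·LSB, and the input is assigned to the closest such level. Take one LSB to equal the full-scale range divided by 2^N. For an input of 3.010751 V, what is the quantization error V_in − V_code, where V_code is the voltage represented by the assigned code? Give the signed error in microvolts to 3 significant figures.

Span = 4.66 V. LSB = 4.66 V / 2^11 ≈ 2.275 mV.
(3.010751 − (0)) / LSB = 3.010751 × 2048/4.66 = 1323.1798. Nearest integer: k = 1323.
V_code = V_min + k × range/2^11 = 0 + 1323 × 4.66/2048 = 3.010341797 V.
Error = V_in − V_code = 3.010751 − (3.010341797) = +409 µV.

+409 µV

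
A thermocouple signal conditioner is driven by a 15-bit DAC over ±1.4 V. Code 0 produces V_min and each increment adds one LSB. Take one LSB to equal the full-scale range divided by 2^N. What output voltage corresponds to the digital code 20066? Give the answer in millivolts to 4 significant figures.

314.6 mV

Full-scale range = 1.4 V − (-1.4 V) = 2.8 V. LSB = 2.8 V / 2^15.
V_out = V_min + code × LSB = -1.4 V + 20066 × 2.8 V / 32768
      = -1.4 V + 1.71462 V = 0.314624 V.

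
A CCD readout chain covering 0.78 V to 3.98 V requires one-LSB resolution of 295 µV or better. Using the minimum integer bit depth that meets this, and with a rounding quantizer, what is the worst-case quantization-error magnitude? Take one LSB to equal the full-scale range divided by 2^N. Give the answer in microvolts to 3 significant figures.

97.7 µV

Full-scale range = 3.98 V − (0.78 V) = 3.2 V.
3.2 V / 295 µV = 10850. Since 2^13 = 8192 and 2^14 = 16384, N = 14.
LSB = 3.2 V ÷ 2^14 = 3.2/16384 V = 195.31 µV.
Max error for round-to-nearest is LSB/2 = 97.7 µV.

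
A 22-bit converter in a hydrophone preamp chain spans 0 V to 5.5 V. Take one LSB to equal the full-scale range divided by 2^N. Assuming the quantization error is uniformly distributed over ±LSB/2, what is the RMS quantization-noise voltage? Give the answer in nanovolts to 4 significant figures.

378.5 nV

Full-scale range = 5.5 V.
LSB = 5.5 V / 2^22 = 1.31130 µV.
V_rms = LSB/√12 = 1.31130 µV / √12 = 378.5 nV.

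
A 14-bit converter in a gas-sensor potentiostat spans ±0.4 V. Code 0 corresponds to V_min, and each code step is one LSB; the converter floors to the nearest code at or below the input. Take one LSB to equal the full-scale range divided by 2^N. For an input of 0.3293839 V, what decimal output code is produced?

Full-scale range = 0.4 V − (-0.4 V) = 0.8 V. LSB = 0.8 V / 2^14 ≈ 48.83 µV.
V_in − V_min = 0.3293839 − (-0.4) = 0.7293839 V.
Divide by LSB: 0.7293839 × 16384/0.8 = 14937.7823.
Truncating gives code 14937.

14937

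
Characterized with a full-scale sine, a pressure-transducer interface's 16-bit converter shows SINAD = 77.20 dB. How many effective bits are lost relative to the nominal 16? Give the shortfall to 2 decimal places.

ENOB = (SINAD − 1.76)/6.02 = (77.20 − 1.76)/6.02 = 12.5316 bits.
16 − 12.5316 = 3.47 bits below nominal.

3.47 bits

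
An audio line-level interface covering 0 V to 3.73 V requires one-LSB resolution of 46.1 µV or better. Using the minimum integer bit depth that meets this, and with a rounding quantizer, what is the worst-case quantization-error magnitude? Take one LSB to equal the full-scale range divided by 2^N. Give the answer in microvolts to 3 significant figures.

Range is 3.73 V.
Required number of levels: 3.73/46.1 µV = 80911; smallest N with 2^N ≥ that is 17.
One LSB is 3.73 V / 131072 = 28.458 µV.
|e|_max = LSB/2 = 14.2 µV.

14.2 µV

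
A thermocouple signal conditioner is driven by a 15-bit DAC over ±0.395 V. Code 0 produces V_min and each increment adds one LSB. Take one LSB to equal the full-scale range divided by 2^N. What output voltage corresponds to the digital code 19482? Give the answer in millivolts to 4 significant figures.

74.69 mV

Range = 0.395 − (-0.395) = 0.79 V. LSB = 0.79 V / 2^15.
Output = V_min + (19482/32768) × range = -0.395 + 0.594543 × 0.79 V
      = -0.395 + 0.469689 = 0.0746893 V.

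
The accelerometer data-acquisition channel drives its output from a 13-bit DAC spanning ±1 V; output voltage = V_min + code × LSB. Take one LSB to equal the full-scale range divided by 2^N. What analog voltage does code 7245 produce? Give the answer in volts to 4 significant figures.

0.7688 V

Range = 1 − (-1) = 2 V. LSB = 2 V / 2^13.
Output = V_min + (7245/8192) × range = -1 + 0.884399 × 2 V
      = -1 + 1.76880 = 0.768799 V.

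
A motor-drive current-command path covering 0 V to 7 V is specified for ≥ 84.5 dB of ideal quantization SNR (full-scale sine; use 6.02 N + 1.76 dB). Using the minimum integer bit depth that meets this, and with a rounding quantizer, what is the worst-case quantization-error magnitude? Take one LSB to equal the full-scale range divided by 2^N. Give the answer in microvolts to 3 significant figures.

214 µV

Span = 7 V.
6.02 N + 1.76 ≥ 84.5 gives N ≥ 13.744, so the minimum integer is 14.
LSB = 7 V ÷ 2^14 = 7/16384 V = 427.25 µV.
Half an LSB is 214 µV.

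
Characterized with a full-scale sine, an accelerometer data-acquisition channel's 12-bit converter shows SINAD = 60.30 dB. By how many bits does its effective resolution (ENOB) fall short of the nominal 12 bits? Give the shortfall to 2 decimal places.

2.28 bits

N_eff = (60.30 − 1.76)/6.02 = 9.7243 bits.
Shortfall = 12 − 9.7243 = 2.2757 bits.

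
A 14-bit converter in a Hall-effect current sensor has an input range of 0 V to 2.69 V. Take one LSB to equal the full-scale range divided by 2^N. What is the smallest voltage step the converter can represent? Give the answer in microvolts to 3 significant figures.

Span = 2.69 V.
Number of codes = 2^14 = 16384.
Step size = 2.69/16384 V = 164 µV.

164 µV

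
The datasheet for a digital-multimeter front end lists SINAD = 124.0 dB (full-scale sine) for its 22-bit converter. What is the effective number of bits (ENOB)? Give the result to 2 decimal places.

20.31 bits

ENOB = (124.0 − 1.76)/6.02 = 20.3056 bits.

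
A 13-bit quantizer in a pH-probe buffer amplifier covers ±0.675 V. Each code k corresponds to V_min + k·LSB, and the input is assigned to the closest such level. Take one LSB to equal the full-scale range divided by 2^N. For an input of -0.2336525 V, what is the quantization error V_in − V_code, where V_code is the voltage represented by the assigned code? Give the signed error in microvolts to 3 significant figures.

Span: 0.675 V − (-0.675 V) = 1.35 V. LSB = 1.35 V / 2^13 ≈ 164.8 µV.
(V_in − V_min)/LSB = (-0.2336525 − (-0.675)) × 8192/1.35 = 2678.1620 → nearest code k = 2678.
V_code = V_min + k × range/2^13 = -0.675 + 2678 × 1.35/8192 = -0.2336791992 V.
V_in − V_code = -0.2336525 − (-0.2336791992) = +26.7 µV.

+26.7 µV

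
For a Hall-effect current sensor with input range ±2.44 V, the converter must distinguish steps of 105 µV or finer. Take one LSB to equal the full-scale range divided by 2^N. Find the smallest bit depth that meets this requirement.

Full-scale range = 2.44 V − (-2.44 V) = 4.88 V.
Required number of levels: 4.88/105 µV = 46476; smallest N with 2^N ≥ that is 16.

16 bits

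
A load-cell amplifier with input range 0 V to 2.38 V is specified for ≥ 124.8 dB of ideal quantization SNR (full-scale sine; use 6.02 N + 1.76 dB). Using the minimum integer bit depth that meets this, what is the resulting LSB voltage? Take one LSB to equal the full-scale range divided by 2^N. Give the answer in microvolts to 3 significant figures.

1.13 µV

Range is 2.38 V.
6.02 N + 1.76 ≥ 124.8 gives N ≥ 20.439, so the minimum integer is 21.
Step size = 2.38/2097152 V = 1.13 µV.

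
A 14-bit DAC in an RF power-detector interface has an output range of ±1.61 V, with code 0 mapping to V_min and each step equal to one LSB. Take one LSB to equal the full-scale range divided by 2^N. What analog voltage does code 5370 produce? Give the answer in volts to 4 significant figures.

Span: 1.61 V − (-1.61 V) = 3.22 V. LSB = 3.22 V / 2^14.
Output = V_min + (5370/16384) × range = -1.61 + 0.327759 × 3.22 V
      = -1.61 + 1.05538 = -0.554617 V.

-0.5546 V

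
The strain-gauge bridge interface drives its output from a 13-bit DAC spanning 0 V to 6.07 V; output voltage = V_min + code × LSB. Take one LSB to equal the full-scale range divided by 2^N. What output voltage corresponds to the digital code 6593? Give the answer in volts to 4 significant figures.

V_FS = 6.07 V. LSB = 6.07 V / 2^13.
V_out = 0 + 6593 × (6.07/8192) V
      = 0 + 4.88519 = 4.88519 V.

4.885 V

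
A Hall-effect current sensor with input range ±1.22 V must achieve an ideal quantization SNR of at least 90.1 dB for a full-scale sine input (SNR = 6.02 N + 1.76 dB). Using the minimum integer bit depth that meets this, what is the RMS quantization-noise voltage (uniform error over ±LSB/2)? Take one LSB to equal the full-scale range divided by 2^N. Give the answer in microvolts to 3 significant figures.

21.5 µV

Range = 1.22 − (-1.22) = 2.44 V.
Solving 6.02 N ≥ 90.1 − 1.76: N ≥ 14.674. Round up → N = 15.
LSB = 2.44 V / 2^15 = 74.463 µV.
V_rms = LSB/√12 = 21.5 µV.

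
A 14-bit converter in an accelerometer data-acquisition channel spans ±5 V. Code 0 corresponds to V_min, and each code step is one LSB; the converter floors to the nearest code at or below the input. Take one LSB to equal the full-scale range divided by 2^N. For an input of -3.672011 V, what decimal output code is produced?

The full-scale span is 5 − (-5) = 10 V. LSB = 10 V / 2^14 ≈ 0.6104 mV.
(V_in − V_min) × 2^14/range = (-3.672011 − (-5)) × 16384/10 = 2175.777.
Floor → code = 2175.

2175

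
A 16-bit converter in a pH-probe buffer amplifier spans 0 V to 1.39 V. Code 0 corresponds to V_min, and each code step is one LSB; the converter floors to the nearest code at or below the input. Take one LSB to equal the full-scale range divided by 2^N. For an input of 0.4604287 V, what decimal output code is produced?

Range is 1.39 V. LSB = 1.39 V / 2^16 ≈ 21.21 µV.
code = ⌊(V_in − V_min)/LSB⌋ = ⌊(V_in − V_min) × 2^16 / range⌋
     = ⌊(0.4604287 − (0)) × 65536 / 1.39⌋ = ⌊0.4604287 × 65536/1.39⌋
     = ⌊21708.385⌋ = 21708.

21708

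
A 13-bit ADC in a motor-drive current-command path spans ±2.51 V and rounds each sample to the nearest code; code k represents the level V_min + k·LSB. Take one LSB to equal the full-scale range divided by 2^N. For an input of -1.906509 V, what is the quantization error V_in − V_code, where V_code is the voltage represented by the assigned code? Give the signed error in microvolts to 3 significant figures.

−110 µV

The full-scale span is 2.51 − (-2.51) = 5.02 V. LSB = 5.02 V / 2^13 ≈ 0.6128 mV.
(-1.906509 − (-2.51)) / LSB = 0.603491 × 8192/5.02 = 984.8204. Nearest integer: k = 985.
Reconstructed level: -2.51 + 985 × 5.02/8192 V = -1.906398926 V.
e = -1.906509 − (-1.906398926) = −110 µV.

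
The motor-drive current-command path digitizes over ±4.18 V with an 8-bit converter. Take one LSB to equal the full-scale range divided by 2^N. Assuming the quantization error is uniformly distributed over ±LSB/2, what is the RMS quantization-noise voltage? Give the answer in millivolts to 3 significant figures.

9.43 mV

The full-scale span is 4.18 − (-4.18) = 8.36 V.
Step size = 8.36/256 V = 32.656 mV.
V_rms = LSB/√12 = 32.656 mV / √12 = 9.43 mV.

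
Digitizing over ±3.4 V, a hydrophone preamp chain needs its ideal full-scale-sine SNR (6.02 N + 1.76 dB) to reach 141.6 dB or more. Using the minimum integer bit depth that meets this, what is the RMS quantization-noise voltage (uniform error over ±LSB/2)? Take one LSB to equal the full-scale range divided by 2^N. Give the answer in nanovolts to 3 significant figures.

117 nV

Range = 3.4 − (-3.4) = 6.8 V.
Solving 6.02 N ≥ 141.6 − 1.76: N ≥ 23.229. Round up → N = 24.
Step size = 6.8/16777216 V = 405.31 nV.
σ_q = LSB/√12 = 405.31 nV/3.4641 = 117 nV.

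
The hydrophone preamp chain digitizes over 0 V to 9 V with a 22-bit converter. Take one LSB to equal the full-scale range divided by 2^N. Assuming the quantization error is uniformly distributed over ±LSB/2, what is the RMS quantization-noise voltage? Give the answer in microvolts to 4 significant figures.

0.6194 µV

Span = 9 V.
LSB = 9 V ÷ 2^22 = 9/4194304 V = 2.14577 µV.
σ_q = LSB/√12 = 2.14577 µV/3.4641 = 0.6194 µV.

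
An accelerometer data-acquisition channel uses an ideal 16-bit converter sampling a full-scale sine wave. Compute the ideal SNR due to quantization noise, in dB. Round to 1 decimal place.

98.1 dB

6.02(16) + 1.76 = 96.32 + 1.76 = 98.08 dB.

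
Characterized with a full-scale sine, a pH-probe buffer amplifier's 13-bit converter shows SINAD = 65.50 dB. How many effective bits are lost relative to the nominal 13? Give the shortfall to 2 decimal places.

N_eff = (65.50 − 1.76)/6.02 = 10.5880 bits.
Lost resolution: 13 − 10.5880 = 2.4120 bits.

2.41 bits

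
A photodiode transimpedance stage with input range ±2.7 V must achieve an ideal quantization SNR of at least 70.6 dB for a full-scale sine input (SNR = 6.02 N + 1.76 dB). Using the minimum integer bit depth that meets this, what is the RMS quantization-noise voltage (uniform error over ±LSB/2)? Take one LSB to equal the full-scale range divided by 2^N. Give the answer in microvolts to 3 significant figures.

Range = 2.7 − (-2.7) = 5.4 V.
Required N = ⌈(70.6 − 1.76)/6.02⌉ = ⌈11.435⌉ = 12.
LSB = 5.4 V / 2^12 = 1.3184 mV.
RMS noise = LSB/√12 = 381 µV.

381 µV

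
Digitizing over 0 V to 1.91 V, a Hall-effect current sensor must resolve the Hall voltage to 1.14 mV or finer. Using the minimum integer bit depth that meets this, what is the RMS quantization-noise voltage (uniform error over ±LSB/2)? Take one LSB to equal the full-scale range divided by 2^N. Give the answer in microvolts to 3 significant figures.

269 µV

Range is 1.91 V.
1.91 V / 1.14 mV = 1675. Since 2^10 = 1024 and 2^11 = 2048, N = 11.
LSB = 1.91 V / 2^11 = 0.93262 mV.
RMS noise = LSB/√12 = 269 µV.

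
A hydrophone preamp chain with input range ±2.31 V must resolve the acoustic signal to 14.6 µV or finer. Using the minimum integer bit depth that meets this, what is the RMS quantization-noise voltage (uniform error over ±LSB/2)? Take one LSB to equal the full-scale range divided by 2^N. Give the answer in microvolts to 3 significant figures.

2.54 µV

The full-scale span is 2.31 − (-2.31) = 4.62 V.
4.62 V / 14.6 µV = 316400. Since 2^18 = 262144 and 2^19 = 524288, N = 19.
One LSB is 4.62 V / 524288 = 8.8120 µV.
RMS noise = LSB/√12 = 2.54 µV.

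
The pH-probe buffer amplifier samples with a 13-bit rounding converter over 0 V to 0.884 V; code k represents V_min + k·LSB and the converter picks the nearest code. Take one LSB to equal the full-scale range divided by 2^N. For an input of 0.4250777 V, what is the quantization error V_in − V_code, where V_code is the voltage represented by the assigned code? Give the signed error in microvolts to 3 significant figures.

Range is 0.884 V. LSB = 0.884 V / 2^13 ≈ 107.9 µV.
(V_in − V_min)/LSB = (0.4250777 − (0)) × 8192/0.884 = 3939.1816 → nearest code k = 3939.
V_code = V_min + k × range/2^13 = 0 + 3939 × 0.884/8192 = 0.4250581055 V.
Error = V_in − V_code = 0.4250777 − (0.4250581055) = +19.6 µV.

+19.6 µV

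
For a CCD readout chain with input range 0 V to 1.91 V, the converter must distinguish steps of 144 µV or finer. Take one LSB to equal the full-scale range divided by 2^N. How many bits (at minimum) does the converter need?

14 bits

V_FS = 1.91 V.
Need 2^N ≥ 1.91 V / 144 µV = 13260 → N_min = 14.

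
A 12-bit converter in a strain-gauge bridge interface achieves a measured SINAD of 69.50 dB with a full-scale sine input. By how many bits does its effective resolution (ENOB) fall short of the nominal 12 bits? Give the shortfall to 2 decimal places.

Effective bits = (69.50 − 1.76)/6.02 = 11.2525.
Shortfall = 12 − 11.2525 = 0.7475 bits.

0.75 bits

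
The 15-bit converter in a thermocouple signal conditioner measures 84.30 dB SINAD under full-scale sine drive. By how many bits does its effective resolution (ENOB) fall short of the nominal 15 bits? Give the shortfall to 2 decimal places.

ENOB = (SINAD − 1.76)/6.02 = (84.30 − 1.76)/6.02 = 13.7110 bits.
Lost resolution: 15 − 13.7110 = 1.2890 bits.

1.29 bits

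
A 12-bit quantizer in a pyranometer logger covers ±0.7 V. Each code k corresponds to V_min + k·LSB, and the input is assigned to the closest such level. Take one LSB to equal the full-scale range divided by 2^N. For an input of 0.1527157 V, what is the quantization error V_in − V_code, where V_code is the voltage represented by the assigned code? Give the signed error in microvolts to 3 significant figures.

−67.5 µV

Span: 0.7 V − (-0.7 V) = 1.4 V. LSB = 1.4 V / 2^12 ≈ 341.8 µV.
(0.1527157 − (-0.7)) / LSB = 0.8527157 × 4096/1.4 = 2494.8025. Nearest integer: k = 2495.
Reconstructed level: -0.7 + 2495 × 1.4/4096 V = 0.1527832031 V.
Error = V_in − V_code = 0.1527157 − (0.1527832031) = −67.5 µV.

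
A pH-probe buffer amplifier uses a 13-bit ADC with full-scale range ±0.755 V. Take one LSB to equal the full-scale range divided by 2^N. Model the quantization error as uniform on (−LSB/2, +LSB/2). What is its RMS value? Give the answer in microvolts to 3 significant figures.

53.2 µV

Span: 0.755 V − (-0.755 V) = 1.51 V.
Step size = 1.51/8192 V = 184.33 µV.
σ_q = LSB/√12 = 184.33 µV/3.4641 = 53.2 µV.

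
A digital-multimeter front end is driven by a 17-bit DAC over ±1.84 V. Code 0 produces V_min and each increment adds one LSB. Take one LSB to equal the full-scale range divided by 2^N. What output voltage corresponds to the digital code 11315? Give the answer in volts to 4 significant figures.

The full-scale span is 1.84 − (-1.84) = 3.68 V. LSB = 3.68 V / 2^17.
Output = V_min + (11315/131072) × range = -1.84 + 0.0863266 × 3.68 V
      = -1.84 + 0.317682 = -1.52232 V.

-1.522 V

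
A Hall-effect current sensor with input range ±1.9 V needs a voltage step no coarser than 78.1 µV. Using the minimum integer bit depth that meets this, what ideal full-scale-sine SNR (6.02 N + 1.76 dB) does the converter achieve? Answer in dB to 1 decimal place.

98.1 dB

The full-scale span is 1.9 − (-1.9) = 3.8 V.
Required number of levels: 3.8/78.1 µV = 48656; smallest N with 2^N ≥ that is 16.
6.02(16) + 1.76 = 98.08 dB.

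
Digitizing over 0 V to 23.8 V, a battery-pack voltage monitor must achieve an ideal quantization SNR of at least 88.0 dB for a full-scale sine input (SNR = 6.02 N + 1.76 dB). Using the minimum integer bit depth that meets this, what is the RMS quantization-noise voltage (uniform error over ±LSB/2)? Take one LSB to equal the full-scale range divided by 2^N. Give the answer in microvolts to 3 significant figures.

Span = 23.8 V.
Solving 6.02 N ≥ 88.0 − 1.76: N ≥ 14.326. Round up → N = 15.
Step size = 23.8/32768 V = 0.72632 mV.
RMS noise = LSB/√12 = 210 µV.

210 µV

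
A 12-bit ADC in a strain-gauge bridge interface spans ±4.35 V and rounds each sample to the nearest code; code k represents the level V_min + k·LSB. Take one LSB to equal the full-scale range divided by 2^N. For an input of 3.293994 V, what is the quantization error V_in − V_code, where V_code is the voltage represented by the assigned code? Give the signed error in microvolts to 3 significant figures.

Span: 4.35 V − (-4.35 V) = 8.7 V. LSB = 8.7 V / 2^12 ≈ 2.124 mV.
(V_in − V_min)/LSB = (3.293994 − (-4.35)) × 4096/8.7 = 3598.8275 → nearest code k = 3599.
V_code = V_min + k × range/2^12 = -4.35 + 3599 × 8.7/4096 = 3.294360352 V.
V_in − V_code = 3.293994 − (3.294360352) = −366 µV.

−366 µV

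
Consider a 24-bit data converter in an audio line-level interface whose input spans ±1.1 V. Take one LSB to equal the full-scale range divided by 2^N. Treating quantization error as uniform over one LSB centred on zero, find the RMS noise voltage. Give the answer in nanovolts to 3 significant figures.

Full-scale range = 1.1 V − (-1.1 V) = 2.2 V.
LSB = 2.2 V / 2^24 = 131.13 nV.
For a uniform distribution on [−LSB/2, +LSB/2], V_rms = LSB/√12 = 131.13 nV/3.4641 = 37.9 nV.

37.9 nV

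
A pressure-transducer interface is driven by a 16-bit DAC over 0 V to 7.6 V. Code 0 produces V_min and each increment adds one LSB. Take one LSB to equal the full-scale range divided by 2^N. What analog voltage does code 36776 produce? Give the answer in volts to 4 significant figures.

V_FS = 7.6 V. LSB = 7.6 V / 2^16.
V_out = 0 + 36776 × (7.6/65536) V
      = 0 + 4.26479 = 4.26479 V.

4.265 V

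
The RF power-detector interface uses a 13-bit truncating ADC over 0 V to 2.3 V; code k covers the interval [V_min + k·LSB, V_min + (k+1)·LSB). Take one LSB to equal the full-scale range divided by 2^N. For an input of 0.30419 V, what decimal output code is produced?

1083

V_FS = 2.3 V. LSB = 2.3 V / 2^13 ≈ 280.8 µV.
(V_in − V_min) × 2^13/range = (0.30419 − (0)) × 8192/2.3 = 1083.445.
Floor → code = 1083.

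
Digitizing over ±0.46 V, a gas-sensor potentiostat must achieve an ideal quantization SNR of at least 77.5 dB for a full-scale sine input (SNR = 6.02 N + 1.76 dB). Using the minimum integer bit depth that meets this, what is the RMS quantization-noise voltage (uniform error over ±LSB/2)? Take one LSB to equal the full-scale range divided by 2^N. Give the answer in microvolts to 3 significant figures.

32.4 µV

Full-scale range = 0.46 V − (-0.46 V) = 0.92 V.
Required N = ⌈(77.5 − 1.76)/6.02⌉ = ⌈12.581⌉ = 13.
LSB = 0.92 V ÷ 2^13 = 0.92/8192 V = 112.30 µV.
RMS noise = LSB/√12 = 32.4 µV.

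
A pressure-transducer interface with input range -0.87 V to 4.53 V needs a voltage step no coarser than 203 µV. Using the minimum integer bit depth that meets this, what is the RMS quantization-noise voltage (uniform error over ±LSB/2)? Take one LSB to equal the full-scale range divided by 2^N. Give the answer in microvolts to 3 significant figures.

Range = 4.53 − (-0.87) = 5.4 V.
5.4 V / 203 µV = 26600. Since 2^14 = 16384 and 2^15 = 32768, N = 15.
LSB = 5.4 V / 2^15 = 164.79 µV.
V_rms = LSB/√12 = 47.6 µV.

47.6 µV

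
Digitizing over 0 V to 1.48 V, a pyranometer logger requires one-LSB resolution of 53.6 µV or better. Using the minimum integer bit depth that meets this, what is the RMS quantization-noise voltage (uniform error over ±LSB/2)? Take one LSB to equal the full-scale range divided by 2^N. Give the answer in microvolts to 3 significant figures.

13.0 µV

Full-scale range = 1.48 V.
1.48 V / 53.6 µV = 27610. Since 2^14 = 16384 and 2^15 = 32768, N = 15.
One LSB is 1.48 V / 32768 = 45.166 µV.
σ_q = LSB/√12 = 45.166 µV/3.4641 = 13.0 µV.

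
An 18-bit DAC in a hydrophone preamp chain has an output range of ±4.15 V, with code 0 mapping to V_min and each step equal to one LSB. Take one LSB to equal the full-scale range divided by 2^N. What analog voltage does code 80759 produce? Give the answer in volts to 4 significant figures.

Span: 4.15 V − (-4.15 V) = 8.3 V. LSB = 8.3 V / 2^18.
V_out = V_min + code × LSB = -4.15 V + 80759 × 8.3 V / 262144
      = -4.15 + 2.55699 = -1.59301 V.

-1.593 V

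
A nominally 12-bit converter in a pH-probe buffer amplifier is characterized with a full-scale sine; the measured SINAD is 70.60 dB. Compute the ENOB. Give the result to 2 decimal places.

Inverting SNR = 6.02 N + 1.76: N_eff = (70.60 − 1.76)/6.02 = 11.4352.

11.44 bits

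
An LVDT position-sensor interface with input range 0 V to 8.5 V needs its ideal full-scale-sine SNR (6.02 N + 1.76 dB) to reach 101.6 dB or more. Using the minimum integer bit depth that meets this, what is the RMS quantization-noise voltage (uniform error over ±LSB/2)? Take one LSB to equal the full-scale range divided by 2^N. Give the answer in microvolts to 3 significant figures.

18.7 µV

Range is 8.5 V.
Required N = ⌈(101.6 − 1.76)/6.02⌉ = ⌈16.585⌉ = 17.
LSB = 8.5 V / 2^17 = 64.850 µV.
V_rms = LSB/√12 = 18.7 µV.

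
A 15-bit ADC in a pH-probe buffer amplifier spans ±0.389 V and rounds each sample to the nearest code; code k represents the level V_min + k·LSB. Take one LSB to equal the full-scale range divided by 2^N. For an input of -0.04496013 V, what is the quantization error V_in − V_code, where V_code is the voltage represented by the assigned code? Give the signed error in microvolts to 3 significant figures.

+8.50 µV

The full-scale span is 0.389 − (-0.389) = 0.778 V. LSB = 0.778 V / 2^15 ≈ 23.74 µV.
(V_in − V_min)/LSB = (-0.04496013 − (-0.389)) × 32768/0.778 = 14490.3579 → nearest code k = 14490.
Reconstructed level: -0.389 + 14490 × 0.778/32768 V = -0.044968627930 V.
V_in − V_code = -0.04496013 − (-0.044968627930) = +8.50 µV.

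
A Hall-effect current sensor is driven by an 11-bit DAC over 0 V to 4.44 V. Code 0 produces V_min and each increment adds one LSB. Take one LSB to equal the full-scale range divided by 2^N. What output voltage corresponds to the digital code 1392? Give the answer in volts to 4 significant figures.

Full-scale range = 4.44 V. LSB = 4.44 V / 2^11.
V_out = V_min + code × LSB = 0 V + 1392 × 4.44 V / 2048
      = 0 + 3.01781 = 3.01781 V.

3.018 V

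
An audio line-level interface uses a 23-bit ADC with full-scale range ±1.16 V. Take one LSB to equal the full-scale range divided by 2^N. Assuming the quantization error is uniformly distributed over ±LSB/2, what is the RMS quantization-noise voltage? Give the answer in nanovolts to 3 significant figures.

79.8 nV

Span: 1.16 V − (-1.16 V) = 2.32 V.
LSB = 2.32 V / 2^23 = 276.57 nV.
RMS of a uniform error over width LSB is LSB/√12 = 79.8 nV.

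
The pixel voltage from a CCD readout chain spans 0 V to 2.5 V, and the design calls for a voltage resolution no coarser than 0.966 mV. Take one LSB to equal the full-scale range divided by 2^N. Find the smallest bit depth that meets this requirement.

Span = 2.5 V.
2.5 V / 0.966 mV = 2588. Since 2^11 = 2048 and 2^12 = 4096, N = 12.

12 bits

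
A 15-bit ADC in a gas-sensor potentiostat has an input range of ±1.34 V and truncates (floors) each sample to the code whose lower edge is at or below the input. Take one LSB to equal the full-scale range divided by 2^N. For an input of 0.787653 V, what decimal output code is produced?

26014

The full-scale span is 1.34 − (-1.34) = 2.68 V. LSB = 2.68 V / 2^15 ≈ 81.79 µV.
code = ⌊(V_in − V_min)/LSB⌋ = ⌊(V_in − V_min) × 2^15 / range⌋
     = ⌊(0.787653 − (-1.34)) × 32768 / 2.68⌋ = ⌊2.127653 × 32768/2.68⌋
     = ⌊26014.527⌋ = 26014.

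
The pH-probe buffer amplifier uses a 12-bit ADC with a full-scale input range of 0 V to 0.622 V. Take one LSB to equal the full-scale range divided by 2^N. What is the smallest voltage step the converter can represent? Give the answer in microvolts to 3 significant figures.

152 µV

Full-scale range = 0.622 V.
Number of codes = 2^12 = 4096.
LSB = 0.622 V / 2^12 = 152 µV.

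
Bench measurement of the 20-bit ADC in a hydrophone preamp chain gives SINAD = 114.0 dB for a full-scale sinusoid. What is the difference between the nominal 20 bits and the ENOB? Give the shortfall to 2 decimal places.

1.36 bits

Effective bits = (114.0 − 1.76)/6.02 = 18.6445.
Shortfall = 20 − 18.6445 = 1.3555 bits.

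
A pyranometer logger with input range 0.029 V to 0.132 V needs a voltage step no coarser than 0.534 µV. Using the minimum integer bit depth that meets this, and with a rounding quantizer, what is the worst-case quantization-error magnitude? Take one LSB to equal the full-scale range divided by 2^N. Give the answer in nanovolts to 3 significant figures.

196 nV

Span: 0.132 V − (0.029 V) = 0.103 V.
Levels needed ≥ 0.103/0.534 µV = 192900. 2^18 = 262144 suffices, so N_min = 18.
One LSB is 0.103 V / 262144 = 392.91 nV.
Max error for round-to-nearest is LSB/2 = 196 nV.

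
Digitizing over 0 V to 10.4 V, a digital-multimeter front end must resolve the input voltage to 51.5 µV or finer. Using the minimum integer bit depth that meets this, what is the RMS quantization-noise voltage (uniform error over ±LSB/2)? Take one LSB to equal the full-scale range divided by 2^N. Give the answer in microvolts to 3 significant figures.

11.5 µV

Full-scale range = 10.4 V.
10.4 V / 51.5 µV = 201900. Since 2^17 = 131072 and 2^18 = 262144, N = 18.
One LSB is 10.4 V / 262144 = 39.673 µV.
σ_q = LSB/√12 = 39.673 µV/3.4641 = 11.5 µV.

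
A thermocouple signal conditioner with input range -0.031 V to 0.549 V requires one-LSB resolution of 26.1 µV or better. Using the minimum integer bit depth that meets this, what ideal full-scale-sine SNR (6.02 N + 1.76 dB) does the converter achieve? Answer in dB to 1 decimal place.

Span: 0.549 V − (-0.031 V) = 0.58 V.
0.58 V / 26.1 µV = 22220. Since 2^14 = 16384 and 2^15 = 32768, N = 15.
6.02(15) + 1.76 = 92.06 dB.

92.1 dB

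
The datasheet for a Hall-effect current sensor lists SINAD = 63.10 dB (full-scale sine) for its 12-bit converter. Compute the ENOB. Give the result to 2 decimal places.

10.19 bits

(63.10 − 1.76) / 6.02 = 61.34/6.02 = 10.1894 effective bits.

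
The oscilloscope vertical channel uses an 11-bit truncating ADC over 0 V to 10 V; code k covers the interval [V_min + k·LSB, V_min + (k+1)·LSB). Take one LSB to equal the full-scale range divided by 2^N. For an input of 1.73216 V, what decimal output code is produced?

Span = 10 V. LSB = 10 V / 2^11 ≈ 4.883 mV.
V_in − V_min = 1.73216 − (0) = 1.73216 V.
Divide by LSB: 1.73216 × 2048/10 = 354.7464.
Truncating gives code 354.

354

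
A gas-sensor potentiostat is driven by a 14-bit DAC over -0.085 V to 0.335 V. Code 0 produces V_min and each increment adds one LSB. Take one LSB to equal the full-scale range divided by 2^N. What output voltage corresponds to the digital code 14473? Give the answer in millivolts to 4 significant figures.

286.0 mV

Span: 0.335 V − (-0.085 V) = 0.42 V. LSB = 0.42 V / 2^14.
Output = V_min + (14473/16384) × range = -0.085 + 0.883362 × 0.42 V
      = -0.085 V + 0.371012 V = 0.286012 V.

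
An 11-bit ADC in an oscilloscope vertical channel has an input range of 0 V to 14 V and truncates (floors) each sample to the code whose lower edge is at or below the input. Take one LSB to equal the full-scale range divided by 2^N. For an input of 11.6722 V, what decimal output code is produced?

1707

V_FS = 14 V. LSB = 14 V / 2^11 ≈ 6.836 mV.
code = ⌊(V_in − V_min)/LSB⌋ = ⌊(V_in − V_min) × 2^11 / range⌋
     = ⌊(11.6722 − (0)) × 2048 / 14⌋ = ⌊11.6722 × 2048/14⌋
     = ⌊1707.476⌋ = 1707.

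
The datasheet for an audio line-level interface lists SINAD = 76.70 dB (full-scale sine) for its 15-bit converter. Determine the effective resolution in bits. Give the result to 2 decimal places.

12.45 bits

Inverting SNR = 6.02 N + 1.76: N_eff = (76.70 − 1.76)/6.02 = 12.4485.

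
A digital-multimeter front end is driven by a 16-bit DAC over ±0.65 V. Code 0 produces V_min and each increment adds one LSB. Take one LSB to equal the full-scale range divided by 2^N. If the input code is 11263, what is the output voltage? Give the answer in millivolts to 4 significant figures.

-426.6 mV

Span: 0.65 V − (-0.65 V) = 1.3 V. LSB = 1.3 V / 2^16.
V_out = V_min + code × LSB = -0.65 V + 11263 × 1.3 V / 65536
      = -0.65 + 0.223418 = -0.426582 V.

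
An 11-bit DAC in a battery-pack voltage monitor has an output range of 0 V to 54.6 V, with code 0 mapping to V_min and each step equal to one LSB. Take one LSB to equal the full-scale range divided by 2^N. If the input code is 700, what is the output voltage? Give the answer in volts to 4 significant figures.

Full-scale range = 54.6 V. LSB = 54.6 V / 2^11.
V_out = 0 + 700 × (54.6/2048) V
      = 0 V + 18.6621 V = 18.6621 V.

18.66 V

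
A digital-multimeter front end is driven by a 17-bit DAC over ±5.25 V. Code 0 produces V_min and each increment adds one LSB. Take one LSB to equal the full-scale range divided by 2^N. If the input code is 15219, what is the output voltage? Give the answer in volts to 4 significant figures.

Range = 5.25 − (-5.25) = 10.5 V. LSB = 10.5 V / 2^17.
V_out = -5.25 + 15219 × (10.5/131072) V
      = -5.25 V + 1.21917 V = -4.03083 V.

-4.031 V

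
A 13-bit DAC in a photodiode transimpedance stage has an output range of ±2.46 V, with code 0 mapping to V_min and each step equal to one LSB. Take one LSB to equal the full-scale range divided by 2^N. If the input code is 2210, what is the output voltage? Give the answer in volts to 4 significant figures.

-1.133 V

Range = 2.46 − (-2.46) = 4.92 V. LSB = 4.92 V / 2^13.
Output = V_min + (2210/8192) × range = -2.46 + 0.269775 × 4.92 V
      = -2.46 + 1.32729 = -1.13271 V.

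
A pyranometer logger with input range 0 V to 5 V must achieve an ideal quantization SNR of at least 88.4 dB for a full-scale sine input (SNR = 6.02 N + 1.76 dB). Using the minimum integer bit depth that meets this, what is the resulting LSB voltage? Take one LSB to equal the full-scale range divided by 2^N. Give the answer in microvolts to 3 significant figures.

153 µV

Full-scale range = 5 V.
N ≥ (88.4 − 1.76)/6.02 = 14.392 → N_min = 15.
Step size = 5/32768 V = 153 µV.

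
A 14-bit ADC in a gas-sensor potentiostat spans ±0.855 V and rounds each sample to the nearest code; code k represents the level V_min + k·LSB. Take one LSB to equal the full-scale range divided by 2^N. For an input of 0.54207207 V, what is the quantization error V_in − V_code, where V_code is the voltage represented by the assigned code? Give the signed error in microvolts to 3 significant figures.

Span: 0.855 V − (-0.855 V) = 1.71 V. LSB = 1.71 V / 2^14 ≈ 104.4 µV.
(0.54207207 − (-0.855)) / LSB = 1.39707207 × 16384/1.71 = 13385.7478. Nearest integer: k = 13386.
V_code = V_min + k × range/2^14 = -0.855 + 13386 × 1.71/16384 = 0.54209838867 V.
Error = V_in − V_code = 0.54207207 − (0.54209838867) = −26.3 µV.

−26.3 µV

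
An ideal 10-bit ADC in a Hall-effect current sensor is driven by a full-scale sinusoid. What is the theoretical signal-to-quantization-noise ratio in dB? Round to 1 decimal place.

62.0 dB

SNR = 6.02·10 + 1.76 = 61.96 dB.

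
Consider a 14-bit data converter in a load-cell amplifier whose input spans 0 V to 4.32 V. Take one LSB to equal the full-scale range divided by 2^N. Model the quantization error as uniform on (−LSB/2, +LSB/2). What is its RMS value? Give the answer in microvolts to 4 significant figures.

Full-scale range = 4.32 V.
Step size = 4.32/16384 V = 263.672 µV.
σ_q = LSB/√12 = 263.672 µV/3.4641 = 76.12 µV.

76.12 µV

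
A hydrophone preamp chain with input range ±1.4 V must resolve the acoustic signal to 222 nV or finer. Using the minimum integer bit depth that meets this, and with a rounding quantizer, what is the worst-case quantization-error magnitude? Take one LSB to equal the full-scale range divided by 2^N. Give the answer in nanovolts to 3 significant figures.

Full-scale range = 1.4 V − (-1.4 V) = 2.8 V.
Required number of levels: 2.8/222 nV = 1.2613e7; smallest N with 2^N ≥ that is 24.
Step size = 2.8/16777216 V = 166.89 nV.
Half an LSB is 83.4 nV.

83.4 nV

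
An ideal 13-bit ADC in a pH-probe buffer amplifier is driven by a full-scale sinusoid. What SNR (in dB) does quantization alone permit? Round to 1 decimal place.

For an ideal N-bit converter with full-scale sine input, SNR = 6.02 N + 1.76 dB. SNR = 6.02 × 13 + 1.76 = 78.26 + 1.76 = 80.02 dB.

80.0 dB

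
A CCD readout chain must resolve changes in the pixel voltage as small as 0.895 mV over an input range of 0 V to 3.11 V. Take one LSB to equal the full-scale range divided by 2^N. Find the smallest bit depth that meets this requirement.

V_FS = 3.11 V.
Need 2^N ≥ 3.11 V / 0.895 mV = 3475 → N_min = 12.

12 bits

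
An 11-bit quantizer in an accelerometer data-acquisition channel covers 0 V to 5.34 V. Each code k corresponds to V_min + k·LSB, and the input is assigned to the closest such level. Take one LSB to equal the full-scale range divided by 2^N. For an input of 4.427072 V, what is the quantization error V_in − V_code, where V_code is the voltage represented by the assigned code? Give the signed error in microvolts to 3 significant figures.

Range is 5.34 V. LSB = 5.34 V / 2^11 ≈ 2.607 mV.
Position in LSBs: (4.427072 − (0)) × 2048/5.34 = 1697.8733; rounding gives k = 1698.
Reconstructed level: 0 + 1698 × 5.34/2048 V = 4.427402344 V.
e = 4.427072 − (4.427402344) = −330 µV.

−330 µV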